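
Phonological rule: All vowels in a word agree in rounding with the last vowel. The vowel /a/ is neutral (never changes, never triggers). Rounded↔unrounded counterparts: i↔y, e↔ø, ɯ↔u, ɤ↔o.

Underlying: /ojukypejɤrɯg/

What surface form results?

[ɤjɯkipejɤrɯg]

/o/ harmonizes with /ɯ/ ([-round]) → [ɤ]
/u/ harmonizes with /ɯ/ ([-round]) → [ɯ]
/y/ harmonizes with /ɯ/ ([-round]) → [i]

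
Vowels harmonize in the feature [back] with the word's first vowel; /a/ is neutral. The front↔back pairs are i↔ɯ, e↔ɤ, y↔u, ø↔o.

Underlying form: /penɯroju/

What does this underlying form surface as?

[penirøjy]

/ɯ/ harmonizes with /e/ ([-back]) → [i]
/o/ harmonizes with /e/ ([-back]) → [ø]
/u/ harmonizes with /e/ ([-back]) → [y]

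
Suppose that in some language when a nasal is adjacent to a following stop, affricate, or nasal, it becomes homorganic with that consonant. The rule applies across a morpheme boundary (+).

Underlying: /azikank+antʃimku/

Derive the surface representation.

[azikaŋk+aɲtʃiŋku]

/n/ before /k/ (velar) → [ŋ]
/n/ before /tʃ/ (palatal) → [ɲ]
/m/ before /k/ (velar) → [ŋ]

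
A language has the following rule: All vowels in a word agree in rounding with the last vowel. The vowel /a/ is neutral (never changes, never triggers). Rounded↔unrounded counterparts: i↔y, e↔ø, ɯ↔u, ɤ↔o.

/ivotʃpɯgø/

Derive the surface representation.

/i/ harmonizes with /ø/ ([+round]) → [y]
/ɯ/ harmonizes with /ø/ ([+round]) → [u]

[yvotʃpugø]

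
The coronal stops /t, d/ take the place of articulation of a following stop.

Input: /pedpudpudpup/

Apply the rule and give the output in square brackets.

[pebpubpubpup]

/d/ before /p/ (labial) → [b]
/d/ before /p/ (labial) → [b]
/d/ before /p/ (labial) → [b]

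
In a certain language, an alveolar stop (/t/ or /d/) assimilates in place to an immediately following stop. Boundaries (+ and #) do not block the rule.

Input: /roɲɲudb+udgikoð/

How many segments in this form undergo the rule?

/d/ before /b/ (labial) → [b]
/d/ before /g/ (velar) → [g]
2 segments change.

2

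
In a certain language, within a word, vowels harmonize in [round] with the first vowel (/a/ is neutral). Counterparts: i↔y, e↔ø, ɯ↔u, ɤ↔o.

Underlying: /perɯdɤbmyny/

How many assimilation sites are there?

2

/y/ harmonizes with /e/ ([-round]) → [i]
/y/ harmonizes with /e/ ([-round]) → [i]
2 segments change.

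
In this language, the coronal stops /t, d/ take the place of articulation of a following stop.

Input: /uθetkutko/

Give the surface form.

[uθekkukko]

/t/ before /k/ (velar) → [k]
/t/ before /k/ (velar) → [k]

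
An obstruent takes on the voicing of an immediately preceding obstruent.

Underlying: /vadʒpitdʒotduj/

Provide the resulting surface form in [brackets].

[vadʒbittʃottuj]

/p/ after /dʒ/ (voiced) → [b]
/dʒ/ after /t/ (voiceless) → [tʃ]
/d/ after /t/ (voiceless) → [t]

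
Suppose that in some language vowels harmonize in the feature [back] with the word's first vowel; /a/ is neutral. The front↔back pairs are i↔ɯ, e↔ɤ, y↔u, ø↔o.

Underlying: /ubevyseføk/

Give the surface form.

/e/ harmonizes with /u/ ([+back]) → [ɤ]
/y/ harmonizes with /u/ ([+back]) → [u]
/e/ harmonizes with /u/ ([+back]) → [ɤ]
/ø/ harmonizes with /u/ ([+back]) → [o]

[ubɤvusɤfok]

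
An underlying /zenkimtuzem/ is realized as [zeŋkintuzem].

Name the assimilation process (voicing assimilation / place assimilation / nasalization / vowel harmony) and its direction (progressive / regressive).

/n/→[ŋ] /m/→[n].
Each target copies a feature from the following segment, so the direction is regressive.

place assimilation, regressive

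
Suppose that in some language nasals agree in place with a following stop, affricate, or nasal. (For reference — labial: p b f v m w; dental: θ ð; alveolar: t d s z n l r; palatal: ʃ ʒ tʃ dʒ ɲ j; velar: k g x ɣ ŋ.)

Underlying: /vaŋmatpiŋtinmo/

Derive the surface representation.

[vammatpintimmo]

/ŋ/ before /m/ (labial) → [m]
/ŋ/ before /t/ (alveolar) → [n]
/n/ before /m/ (labial) → [m]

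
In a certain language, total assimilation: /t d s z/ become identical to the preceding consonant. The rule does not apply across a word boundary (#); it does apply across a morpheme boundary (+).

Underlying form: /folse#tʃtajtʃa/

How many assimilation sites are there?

2

/s/ after /l/ → [l] (total assimilation)
/t/ after /tʃ/ → [tʃ] (total assimilation)
2 segments change.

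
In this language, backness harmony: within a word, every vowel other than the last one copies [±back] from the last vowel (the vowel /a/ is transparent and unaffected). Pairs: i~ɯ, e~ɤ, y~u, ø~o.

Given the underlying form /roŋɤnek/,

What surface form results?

[røŋenek]

/o/ harmonizes with /e/ ([-back]) → [ø]
/ɤ/ harmonizes with /e/ ([-back]) → [e]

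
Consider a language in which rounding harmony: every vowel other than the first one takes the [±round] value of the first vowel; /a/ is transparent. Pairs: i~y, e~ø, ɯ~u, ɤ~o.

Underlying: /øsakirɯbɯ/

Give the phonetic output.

[øsakyrubu]

/i/ harmonizes with /ø/ ([+round]) → [y]
/ɯ/ harmonizes with /ø/ ([+round]) → [u]
/ɯ/ harmonizes with /ø/ ([+round]) → [u]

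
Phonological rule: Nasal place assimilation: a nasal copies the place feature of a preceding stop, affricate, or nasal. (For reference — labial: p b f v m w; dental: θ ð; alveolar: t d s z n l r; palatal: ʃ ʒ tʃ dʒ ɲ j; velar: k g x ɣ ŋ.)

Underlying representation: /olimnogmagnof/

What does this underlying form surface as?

/n/ after /m/ (labial) → [m]
/m/ after /g/ (velar) → [ŋ]
/n/ after /g/ (velar) → [ŋ]

[olimmogŋagŋof]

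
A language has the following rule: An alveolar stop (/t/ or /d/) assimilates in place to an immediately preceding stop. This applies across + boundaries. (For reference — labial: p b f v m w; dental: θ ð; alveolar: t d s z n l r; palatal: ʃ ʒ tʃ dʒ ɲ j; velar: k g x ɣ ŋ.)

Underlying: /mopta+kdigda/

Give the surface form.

/t/ after /p/ (labial) → [p]
/d/ after /k/ (velar) → [g]
/d/ after /g/ (velar) → [g]

[moppa+kgigga]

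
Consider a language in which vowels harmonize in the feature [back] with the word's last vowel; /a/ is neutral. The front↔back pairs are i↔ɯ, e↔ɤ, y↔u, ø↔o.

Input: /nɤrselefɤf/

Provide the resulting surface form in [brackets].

/e/ harmonizes with /ɤ/ ([+back]) → [ɤ]
/e/ harmonizes with /ɤ/ ([+back]) → [ɤ]

[nɤrsɤlɤfɤf]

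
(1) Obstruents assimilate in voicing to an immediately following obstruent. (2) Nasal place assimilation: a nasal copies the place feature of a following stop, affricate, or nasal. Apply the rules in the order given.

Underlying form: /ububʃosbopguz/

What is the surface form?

[ubupʃozbobguz]

Rule 1: /b/ before /ʃ/ (voiceless) → [p]
Rule 1: /s/ before /b/ (voiced) → [z]
Rule 1: /p/ before /g/ (voiced) → [b]
After rule 1: ubupʃozbobguz
Rule 2: no segment meets the rule's conditions; no change.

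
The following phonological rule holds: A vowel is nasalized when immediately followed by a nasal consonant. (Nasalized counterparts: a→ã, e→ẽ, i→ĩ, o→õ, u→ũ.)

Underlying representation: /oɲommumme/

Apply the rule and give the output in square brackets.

/o/ before nasal /ɲ/ → [õ]
/o/ before nasal /m/ → [õ]
/u/ before nasal /m/ → [ũ]

[õɲõmmũmme]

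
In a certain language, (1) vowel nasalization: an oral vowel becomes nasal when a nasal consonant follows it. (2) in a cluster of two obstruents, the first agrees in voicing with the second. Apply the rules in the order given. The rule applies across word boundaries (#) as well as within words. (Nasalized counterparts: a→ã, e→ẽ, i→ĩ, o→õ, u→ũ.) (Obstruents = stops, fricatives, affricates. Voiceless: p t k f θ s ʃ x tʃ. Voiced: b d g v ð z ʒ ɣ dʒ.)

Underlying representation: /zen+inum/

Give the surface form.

Rule 1: /e/ before nasal /n/ → [ẽ]
Rule 1: /i/ before nasal /n/ → [ĩ]
Rule 1: /u/ before nasal /m/ → [ũ]
After rule 1: zẽn+ĩnũm
Rule 2: no segment meets the rule's conditions; no change.

[zẽn+ĩnũm]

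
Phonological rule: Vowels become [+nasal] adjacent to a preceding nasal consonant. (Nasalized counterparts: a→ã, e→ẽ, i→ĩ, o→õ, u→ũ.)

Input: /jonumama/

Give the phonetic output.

/u/ after nasal /n/ → [ũ]
/a/ after nasal /m/ → [ã]
/a/ after nasal /m/ → [ã]

[jonũmãmã]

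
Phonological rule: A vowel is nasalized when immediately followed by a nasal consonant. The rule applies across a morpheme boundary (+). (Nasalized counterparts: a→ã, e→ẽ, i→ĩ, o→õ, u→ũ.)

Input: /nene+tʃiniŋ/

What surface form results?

/e/ before nasal /n/ → [ẽ]
/i/ before nasal /n/ → [ĩ]
/i/ before nasal /ŋ/ → [ĩ]

[nẽne+tʃĩnĩŋ]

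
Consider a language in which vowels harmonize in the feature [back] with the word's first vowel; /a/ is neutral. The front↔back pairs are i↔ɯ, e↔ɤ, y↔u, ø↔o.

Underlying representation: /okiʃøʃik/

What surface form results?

/i/ harmonizes with /o/ ([+back]) → [ɯ]
/ø/ harmonizes with /o/ ([+back]) → [o]
/i/ harmonizes with /o/ ([+back]) → [ɯ]

[okɯʃoʃɯk]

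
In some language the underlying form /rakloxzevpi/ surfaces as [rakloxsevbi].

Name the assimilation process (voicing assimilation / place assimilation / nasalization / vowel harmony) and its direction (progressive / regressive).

voicing assimilation, progressive

/z/→[s] /p/→[b].
Each target copies a feature from the preceding segment, so the direction is progressive.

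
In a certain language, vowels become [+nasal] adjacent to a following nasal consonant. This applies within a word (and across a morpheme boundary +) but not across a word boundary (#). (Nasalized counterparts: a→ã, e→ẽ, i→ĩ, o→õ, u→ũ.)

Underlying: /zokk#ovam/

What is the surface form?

[zokk#ovãm]

/a/ before nasal /m/ → [ã]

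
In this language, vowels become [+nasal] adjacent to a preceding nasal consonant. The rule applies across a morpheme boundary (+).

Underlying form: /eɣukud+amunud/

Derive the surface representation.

[eɣukud+amũnũd]

/u/ after nasal /m/ → [ũ]
/u/ after nasal /n/ → [ũ]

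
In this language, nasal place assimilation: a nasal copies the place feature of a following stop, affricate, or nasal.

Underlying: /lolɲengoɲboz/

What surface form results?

[lolɲeŋgomboz]

/n/ before /g/ (velar) → [ŋ]
/ɲ/ before /b/ (labial) → [m]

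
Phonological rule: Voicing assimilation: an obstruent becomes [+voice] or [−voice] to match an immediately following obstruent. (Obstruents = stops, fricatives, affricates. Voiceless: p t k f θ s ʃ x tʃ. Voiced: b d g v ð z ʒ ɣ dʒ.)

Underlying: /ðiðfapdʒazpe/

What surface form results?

/ð/ before /f/ (voiceless) → [θ]
/p/ before /dʒ/ (voiced) → [b]
/z/ before /p/ (voiceless) → [s]

[ðiθfabdʒaspe]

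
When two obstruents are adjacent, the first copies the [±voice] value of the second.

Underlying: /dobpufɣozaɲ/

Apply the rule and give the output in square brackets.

[doppuvɣozaɲ]

/b/ before /p/ (voiceless) → [p]
/f/ before /ɣ/ (voiced) → [v]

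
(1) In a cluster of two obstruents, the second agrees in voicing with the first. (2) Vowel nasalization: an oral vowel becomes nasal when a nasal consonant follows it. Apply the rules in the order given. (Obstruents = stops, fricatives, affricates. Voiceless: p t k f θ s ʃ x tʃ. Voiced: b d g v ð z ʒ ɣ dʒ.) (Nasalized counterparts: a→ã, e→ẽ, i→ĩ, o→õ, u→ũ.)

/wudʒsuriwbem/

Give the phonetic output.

[wudʒzuriwbẽm]

Rule 1: /s/ after /dʒ/ (voiced) → [z]
After rule 1: wudʒzuriwbem
Rule 2: /e/ before nasal /m/ → [ẽ]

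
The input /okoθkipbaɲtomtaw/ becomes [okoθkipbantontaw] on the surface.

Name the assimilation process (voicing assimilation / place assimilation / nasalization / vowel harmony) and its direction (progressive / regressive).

/ɲ/→[n] /m/→[n].
Each target copies a feature from the following segment, so the direction is regressive.

place assimilation, regressive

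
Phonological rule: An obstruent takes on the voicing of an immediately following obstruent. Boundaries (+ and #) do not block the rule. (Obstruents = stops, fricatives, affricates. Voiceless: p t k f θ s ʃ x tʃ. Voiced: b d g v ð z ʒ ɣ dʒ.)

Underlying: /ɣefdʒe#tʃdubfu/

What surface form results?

/f/ before /dʒ/ (voiced) → [v]
/tʃ/ before /d/ (voiced) → [dʒ]
/b/ before /f/ (voiceless) → [p]

[ɣevdʒe#dʒdupfu]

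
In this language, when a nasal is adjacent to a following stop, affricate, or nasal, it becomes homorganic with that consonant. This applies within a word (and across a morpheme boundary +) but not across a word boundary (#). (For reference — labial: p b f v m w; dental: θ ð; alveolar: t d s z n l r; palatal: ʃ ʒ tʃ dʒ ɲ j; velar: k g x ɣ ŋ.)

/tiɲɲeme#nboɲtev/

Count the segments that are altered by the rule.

2

/n/ before /b/ (labial) → [m]
/ɲ/ before /t/ (alveolar) → [n]
2 segments change.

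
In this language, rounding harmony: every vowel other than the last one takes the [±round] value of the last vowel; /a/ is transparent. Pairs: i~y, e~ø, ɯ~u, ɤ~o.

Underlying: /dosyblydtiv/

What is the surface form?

[dɤsiblidtiv]

/o/ harmonizes with /i/ ([-round]) → [ɤ]
/y/ harmonizes with /i/ ([-round]) → [i]
/y/ harmonizes with /i/ ([-round]) → [i]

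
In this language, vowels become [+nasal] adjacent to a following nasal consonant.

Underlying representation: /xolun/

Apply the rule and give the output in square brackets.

/u/ before nasal /n/ → [ũ]

[xolũn]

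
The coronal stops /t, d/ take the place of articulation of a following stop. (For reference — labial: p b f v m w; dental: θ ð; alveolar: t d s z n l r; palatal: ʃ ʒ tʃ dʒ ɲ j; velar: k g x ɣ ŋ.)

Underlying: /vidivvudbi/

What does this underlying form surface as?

/d/ before /b/ (labial) → [b]

[vidivvubbi]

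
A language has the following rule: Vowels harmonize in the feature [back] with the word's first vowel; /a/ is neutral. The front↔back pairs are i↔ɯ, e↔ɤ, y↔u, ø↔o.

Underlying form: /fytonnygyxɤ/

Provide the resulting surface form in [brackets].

[fytønnygyxe]

/o/ harmonizes with /y/ ([-back]) → [ø]
/ɤ/ harmonizes with /y/ ([-back]) → [e]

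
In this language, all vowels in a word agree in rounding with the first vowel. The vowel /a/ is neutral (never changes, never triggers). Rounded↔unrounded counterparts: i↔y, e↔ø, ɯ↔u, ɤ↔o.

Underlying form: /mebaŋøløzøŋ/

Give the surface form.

[mebaŋelezeŋ]

/ø/ harmonizes with /e/ ([-round]) → [e]
/ø/ harmonizes with /e/ ([-round]) → [e]
/ø/ harmonizes with /e/ ([-round]) → [e]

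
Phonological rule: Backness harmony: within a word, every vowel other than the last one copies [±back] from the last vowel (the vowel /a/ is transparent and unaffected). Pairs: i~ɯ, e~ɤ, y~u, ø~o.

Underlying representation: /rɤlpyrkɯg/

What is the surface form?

/y/ harmonizes with /ɯ/ ([+back]) → [u]

[rɤlpurkɯg]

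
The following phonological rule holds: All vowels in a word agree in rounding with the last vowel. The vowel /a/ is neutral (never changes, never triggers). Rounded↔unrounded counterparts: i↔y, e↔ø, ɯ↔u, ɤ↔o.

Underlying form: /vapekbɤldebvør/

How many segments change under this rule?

3

/e/ harmonizes with /ø/ ([+round]) → [ø]
/ɤ/ harmonizes with /ø/ ([+round]) → [o]
/e/ harmonizes with /ø/ ([+round]) → [ø]
3 segments change.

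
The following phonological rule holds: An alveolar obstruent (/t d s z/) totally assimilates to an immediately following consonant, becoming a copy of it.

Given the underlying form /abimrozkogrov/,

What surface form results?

[abimrokkogrov]

/z/ before /k/ → [k] (total assimilation)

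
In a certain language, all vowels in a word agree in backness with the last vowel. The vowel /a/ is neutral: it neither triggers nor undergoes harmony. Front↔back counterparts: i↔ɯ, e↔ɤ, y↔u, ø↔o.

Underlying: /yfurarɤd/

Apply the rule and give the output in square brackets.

/y/ harmonizes with /ɤ/ ([+back]) → [u]

[ufurarɤd]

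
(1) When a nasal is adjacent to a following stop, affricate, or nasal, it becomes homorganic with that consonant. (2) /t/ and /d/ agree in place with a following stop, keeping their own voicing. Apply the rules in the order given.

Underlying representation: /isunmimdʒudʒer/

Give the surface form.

[isummiɲdʒudʒer]

Rule 1: /n/ before /m/ (labial) → [m]
Rule 1: /m/ before /dʒ/ (palatal) → [ɲ]
After rule 1: isummiɲdʒudʒer
Rule 2: no segment meets the rule's conditions; no change.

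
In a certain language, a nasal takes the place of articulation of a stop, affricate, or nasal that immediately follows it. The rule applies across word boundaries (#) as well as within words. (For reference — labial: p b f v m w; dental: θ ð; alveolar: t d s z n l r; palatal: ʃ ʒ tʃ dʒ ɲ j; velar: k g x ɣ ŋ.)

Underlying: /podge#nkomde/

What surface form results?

[podge#ŋkonde]

/n/ before /k/ (velar) → [ŋ]
/m/ before /d/ (alveolar) → [n]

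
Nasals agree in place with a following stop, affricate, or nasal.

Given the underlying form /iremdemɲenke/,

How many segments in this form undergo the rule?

3

/m/ before /d/ (alveolar) → [n]
/m/ before /ɲ/ (palatal) → [ɲ]
/n/ before /k/ (velar) → [ŋ]
3 segments change.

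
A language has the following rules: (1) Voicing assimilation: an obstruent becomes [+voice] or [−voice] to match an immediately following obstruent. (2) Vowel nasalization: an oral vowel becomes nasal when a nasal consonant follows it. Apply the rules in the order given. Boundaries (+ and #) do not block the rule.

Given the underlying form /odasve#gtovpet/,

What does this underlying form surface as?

Rule 1: /s/ before /v/ (voiced) → [z]
Rule 1: /g/ before /t/ (voiceless) → [k]
Rule 1: /v/ before /p/ (voiceless) → [f]
After rule 1: odazve#ktofpet
Rule 2: no segment meets the rule's conditions; no change.

[odazve#ktofpet]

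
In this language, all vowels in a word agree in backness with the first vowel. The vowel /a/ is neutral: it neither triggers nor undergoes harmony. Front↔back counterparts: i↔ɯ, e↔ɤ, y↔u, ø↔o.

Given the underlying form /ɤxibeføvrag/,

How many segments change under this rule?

/i/ harmonizes with /ɤ/ ([+back]) → [ɯ]
/e/ harmonizes with /ɤ/ ([+back]) → [ɤ]
/ø/ harmonizes with /ɤ/ ([+back]) → [o]
3 segments change.

3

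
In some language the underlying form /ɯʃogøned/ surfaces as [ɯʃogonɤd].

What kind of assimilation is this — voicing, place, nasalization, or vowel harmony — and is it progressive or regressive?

/ø/→[o] /e/→[ɤ].
Vowels agree with the first vowel, so the harmony is progressive.

vowel harmony, progressive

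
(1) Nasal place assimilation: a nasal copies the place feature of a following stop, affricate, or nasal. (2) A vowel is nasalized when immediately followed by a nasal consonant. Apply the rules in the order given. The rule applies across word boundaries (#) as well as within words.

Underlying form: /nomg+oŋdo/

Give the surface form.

Rule 1: /m/ before /g/ (velar) → [ŋ]
Rule 1: /ŋ/ before /d/ (alveolar) → [n]
After rule 1: noŋg+ondo
Rule 2: /o/ before nasal /ŋ/ → [õ]
Rule 2: /o/ before nasal /n/ → [õ]

[nõŋg+õndo]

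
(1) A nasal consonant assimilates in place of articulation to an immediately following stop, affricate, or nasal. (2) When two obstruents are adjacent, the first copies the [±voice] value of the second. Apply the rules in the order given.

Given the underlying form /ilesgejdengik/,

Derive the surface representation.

[ilezgejdeŋgik]

Rule 1: /n/ before /g/ (velar) → [ŋ]
After rule 1: ilesgejdeŋgik
Rule 2: /s/ before /g/ (voiced) → [z]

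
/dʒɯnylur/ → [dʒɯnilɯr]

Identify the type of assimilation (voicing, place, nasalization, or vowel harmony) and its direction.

/y/→[i] /u/→[ɯ].
Vowels agree with the first vowel, so the harmony is progressive.

vowel harmony, progressive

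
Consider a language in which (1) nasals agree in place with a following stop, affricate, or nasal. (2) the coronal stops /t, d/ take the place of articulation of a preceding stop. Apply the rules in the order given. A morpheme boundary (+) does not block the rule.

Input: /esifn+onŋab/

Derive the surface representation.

Rule 1: /n/ before /ŋ/ (velar) → [ŋ]
After rule 1: esifn+oŋŋab
Rule 2: no segment meets the rule's conditions; no change.

[esifn+oŋŋab]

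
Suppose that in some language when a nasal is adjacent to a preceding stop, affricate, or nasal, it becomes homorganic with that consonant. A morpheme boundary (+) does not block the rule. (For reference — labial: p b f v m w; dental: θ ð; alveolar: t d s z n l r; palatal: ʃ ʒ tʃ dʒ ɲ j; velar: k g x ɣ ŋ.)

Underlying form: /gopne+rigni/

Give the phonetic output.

[gopme+rigŋi]

/n/ after /p/ (labial) → [m]
/n/ after /g/ (velar) → [ŋ]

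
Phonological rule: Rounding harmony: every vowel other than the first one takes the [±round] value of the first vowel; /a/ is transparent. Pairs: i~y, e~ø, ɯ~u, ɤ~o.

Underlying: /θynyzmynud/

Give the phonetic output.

no segment meets the rule's conditions; no change.

[θynyzmynud]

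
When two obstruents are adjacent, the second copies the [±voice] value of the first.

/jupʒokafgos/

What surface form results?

/ʒ/ after /p/ (voiceless) → [ʃ]
/g/ after /f/ (voiceless) → [k]

[jupʃokafkos]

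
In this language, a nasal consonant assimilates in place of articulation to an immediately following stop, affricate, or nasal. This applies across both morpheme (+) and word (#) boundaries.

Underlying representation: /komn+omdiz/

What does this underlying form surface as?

/m/ before /n/ (alveolar) → [n]
/m/ before /d/ (alveolar) → [n]

[konn+ondiz]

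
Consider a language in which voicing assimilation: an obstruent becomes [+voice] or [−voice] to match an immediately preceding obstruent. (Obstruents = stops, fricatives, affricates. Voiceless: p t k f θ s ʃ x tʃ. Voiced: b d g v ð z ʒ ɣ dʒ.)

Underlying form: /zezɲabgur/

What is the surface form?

no segment meets the rule's conditions; no change.

[zezɲabgur]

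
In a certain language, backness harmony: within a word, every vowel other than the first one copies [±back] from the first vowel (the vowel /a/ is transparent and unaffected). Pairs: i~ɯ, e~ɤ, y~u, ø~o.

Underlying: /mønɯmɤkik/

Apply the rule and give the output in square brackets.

[mønimekik]

/ɯ/ harmonizes with /ø/ ([-back]) → [i]
/ɤ/ harmonizes with /ø/ ([-back]) → [e]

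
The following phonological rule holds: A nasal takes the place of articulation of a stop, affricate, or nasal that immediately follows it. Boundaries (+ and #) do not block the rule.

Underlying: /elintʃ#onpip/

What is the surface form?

/n/ before /tʃ/ (palatal) → [ɲ]
/n/ before /p/ (labial) → [m]

[eliɲtʃ#ompip]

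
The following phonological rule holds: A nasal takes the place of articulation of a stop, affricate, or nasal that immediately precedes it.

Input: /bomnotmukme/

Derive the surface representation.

/n/ after /m/ (labial) → [m]
/m/ after /t/ (alveolar) → [n]
/m/ after /k/ (velar) → [ŋ]

[bommotnukŋe]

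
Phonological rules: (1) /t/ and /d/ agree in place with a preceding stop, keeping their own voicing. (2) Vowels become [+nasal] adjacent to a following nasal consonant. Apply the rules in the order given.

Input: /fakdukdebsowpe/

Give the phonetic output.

Rule 1: /d/ after /k/ (velar) → [g]
Rule 1: /d/ after /k/ (velar) → [g]
After rule 1: fakgukgebsowpe
Rule 2: no segment meets the rule's conditions; no change.

[fakgukgebsowpe]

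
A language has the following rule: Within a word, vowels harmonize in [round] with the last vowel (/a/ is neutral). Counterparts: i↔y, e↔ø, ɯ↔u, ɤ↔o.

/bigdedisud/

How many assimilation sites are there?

3

/i/ harmonizes with /u/ ([+round]) → [y]
/e/ harmonizes with /u/ ([+round]) → [ø]
/i/ harmonizes with /u/ ([+round]) → [y]
3 segments change.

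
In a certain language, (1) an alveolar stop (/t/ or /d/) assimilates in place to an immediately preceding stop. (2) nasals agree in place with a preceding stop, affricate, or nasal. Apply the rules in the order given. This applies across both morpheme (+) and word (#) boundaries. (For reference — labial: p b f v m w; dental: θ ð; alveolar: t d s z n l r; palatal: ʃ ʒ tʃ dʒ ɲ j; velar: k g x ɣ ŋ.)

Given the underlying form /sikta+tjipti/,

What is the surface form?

Rule 1: /t/ after /k/ (velar) → [k]
Rule 1: /t/ after /p/ (labial) → [p]
After rule 1: sikka+tjippi
Rule 2: no segment meets the rule's conditions; no change.

[sikka+tjippi]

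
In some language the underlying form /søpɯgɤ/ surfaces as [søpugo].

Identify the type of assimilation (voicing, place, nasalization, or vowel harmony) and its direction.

vowel harmony, progressive

/ɯ/→[u] /ɤ/→[o].
Vowels agree with the first vowel, so the harmony is progressive.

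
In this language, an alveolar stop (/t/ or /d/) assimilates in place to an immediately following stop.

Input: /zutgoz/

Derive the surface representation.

[zukgoz]

/t/ before /g/ (velar) → [k]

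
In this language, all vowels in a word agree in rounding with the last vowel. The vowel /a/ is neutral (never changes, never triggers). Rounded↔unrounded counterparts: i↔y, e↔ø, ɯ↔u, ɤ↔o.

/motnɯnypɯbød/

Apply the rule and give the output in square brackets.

[motnunypubød]

/ɯ/ harmonizes with /ø/ ([+round]) → [u]
/ɯ/ harmonizes with /ø/ ([+round]) → [u]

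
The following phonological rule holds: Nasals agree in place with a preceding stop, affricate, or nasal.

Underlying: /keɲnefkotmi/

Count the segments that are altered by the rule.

2

/n/ after /ɲ/ (palatal) → [ɲ]
/m/ after /t/ (alveolar) → [n]
2 segments change.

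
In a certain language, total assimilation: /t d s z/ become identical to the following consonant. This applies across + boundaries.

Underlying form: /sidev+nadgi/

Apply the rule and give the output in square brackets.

/d/ before /g/ → [g] (total assimilation)

[sidev+naggi]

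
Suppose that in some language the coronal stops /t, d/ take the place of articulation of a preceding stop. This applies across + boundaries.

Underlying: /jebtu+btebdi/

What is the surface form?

/t/ after /b/ (labial) → [p]
/t/ after /b/ (labial) → [p]
/d/ after /b/ (labial) → [b]

[jebpu+bpebbi]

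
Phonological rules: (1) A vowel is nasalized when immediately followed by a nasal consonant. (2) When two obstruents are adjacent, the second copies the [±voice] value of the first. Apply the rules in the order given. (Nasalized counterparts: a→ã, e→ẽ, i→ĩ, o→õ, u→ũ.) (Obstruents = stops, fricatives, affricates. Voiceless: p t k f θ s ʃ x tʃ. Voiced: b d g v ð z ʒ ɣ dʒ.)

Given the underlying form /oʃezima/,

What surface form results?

Rule 1: /i/ before nasal /m/ → [ĩ]
After rule 1: oʃezĩma
Rule 2: no segment meets the rule's conditions; no change.

[oʃezĩma]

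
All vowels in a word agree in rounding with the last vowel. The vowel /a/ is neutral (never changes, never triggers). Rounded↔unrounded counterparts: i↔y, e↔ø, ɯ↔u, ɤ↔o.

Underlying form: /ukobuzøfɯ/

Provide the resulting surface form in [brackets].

/u/ harmonizes with /ɯ/ ([-round]) → [ɯ]
/o/ harmonizes with /ɯ/ ([-round]) → [ɤ]
/u/ harmonizes with /ɯ/ ([-round]) → [ɯ]
/ø/ harmonizes with /ɯ/ ([-round]) → [e]

[ɯkɤbɯzefɯ]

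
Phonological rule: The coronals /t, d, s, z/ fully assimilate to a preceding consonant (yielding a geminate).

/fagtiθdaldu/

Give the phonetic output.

/t/ after /g/ → [g] (total assimilation)
/d/ after /θ/ → [θ] (total assimilation)
/d/ after /l/ → [l] (total assimilation)

[faggiθθallu]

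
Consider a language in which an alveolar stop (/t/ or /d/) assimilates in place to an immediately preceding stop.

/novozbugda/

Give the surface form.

/d/ after /g/ (velar) → [g]

[novozbugga]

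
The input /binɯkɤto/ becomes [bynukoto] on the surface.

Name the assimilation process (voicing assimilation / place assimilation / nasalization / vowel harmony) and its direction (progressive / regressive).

vowel harmony, regressive

/i/→[y] /ɯ/→[u] /ɤ/→[o].
Vowels agree with the last vowel, so the harmony is regressive.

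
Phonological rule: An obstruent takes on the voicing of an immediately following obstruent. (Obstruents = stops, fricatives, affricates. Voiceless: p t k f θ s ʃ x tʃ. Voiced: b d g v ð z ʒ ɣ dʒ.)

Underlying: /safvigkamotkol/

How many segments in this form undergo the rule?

/f/ before /v/ (voiced) → [v]
/g/ before /k/ (voiceless) → [k]
2 segments change.

2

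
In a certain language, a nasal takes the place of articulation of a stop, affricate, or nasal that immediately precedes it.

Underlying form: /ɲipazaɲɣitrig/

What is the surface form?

no segment meets the rule's conditions; no change.

[ɲipazaɲɣitrig]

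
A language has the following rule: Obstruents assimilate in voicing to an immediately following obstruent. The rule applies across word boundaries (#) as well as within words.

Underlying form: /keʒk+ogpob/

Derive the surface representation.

/ʒ/ before /k/ (voiceless) → [ʃ]
/g/ before /p/ (voiceless) → [k]

[keʃk+okpob]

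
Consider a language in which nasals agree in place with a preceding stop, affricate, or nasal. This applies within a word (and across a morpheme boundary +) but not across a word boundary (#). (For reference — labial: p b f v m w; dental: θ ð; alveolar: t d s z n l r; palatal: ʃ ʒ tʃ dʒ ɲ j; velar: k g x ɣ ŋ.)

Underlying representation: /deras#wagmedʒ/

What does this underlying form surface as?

[deras#wagŋedʒ]

/m/ after /g/ (velar) → [ŋ]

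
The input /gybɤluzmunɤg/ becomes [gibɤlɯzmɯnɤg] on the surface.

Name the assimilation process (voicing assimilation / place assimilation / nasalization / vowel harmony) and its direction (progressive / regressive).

vowel harmony, regressive

/y/→[i] /u/→[ɯ] /u/→[ɯ].
Vowels agree with the last vowel, so the harmony is regressive.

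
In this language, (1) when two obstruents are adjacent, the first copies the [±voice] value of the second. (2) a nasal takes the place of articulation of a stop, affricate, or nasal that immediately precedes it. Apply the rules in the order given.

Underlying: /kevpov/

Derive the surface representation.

[kefpov]

Rule 1: /v/ before /p/ (voiceless) → [f]
After rule 1: kefpov
Rule 2: no segment meets the rule's conditions; no change.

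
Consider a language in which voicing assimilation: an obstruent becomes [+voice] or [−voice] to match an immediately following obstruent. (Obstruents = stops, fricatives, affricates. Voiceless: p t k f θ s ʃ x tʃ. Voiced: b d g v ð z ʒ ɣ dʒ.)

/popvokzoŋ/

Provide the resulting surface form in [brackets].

[pobvogzoŋ]

/p/ before /v/ (voiced) → [b]
/k/ before /z/ (voiced) → [g]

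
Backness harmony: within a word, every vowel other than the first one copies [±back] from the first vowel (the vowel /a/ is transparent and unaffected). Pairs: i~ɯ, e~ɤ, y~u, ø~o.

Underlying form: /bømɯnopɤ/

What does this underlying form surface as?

[bøminøpe]

/ɯ/ harmonizes with /ø/ ([-back]) → [i]
/o/ harmonizes with /ø/ ([-back]) → [ø]
/ɤ/ harmonizes with /ø/ ([-back]) → [e]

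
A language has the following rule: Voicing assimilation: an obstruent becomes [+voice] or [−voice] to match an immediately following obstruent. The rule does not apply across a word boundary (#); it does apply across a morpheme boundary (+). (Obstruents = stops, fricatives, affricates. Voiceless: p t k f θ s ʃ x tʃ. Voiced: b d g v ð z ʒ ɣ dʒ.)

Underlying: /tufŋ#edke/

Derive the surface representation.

/d/ before /k/ (voiceless) → [t]

[tufŋ#etke]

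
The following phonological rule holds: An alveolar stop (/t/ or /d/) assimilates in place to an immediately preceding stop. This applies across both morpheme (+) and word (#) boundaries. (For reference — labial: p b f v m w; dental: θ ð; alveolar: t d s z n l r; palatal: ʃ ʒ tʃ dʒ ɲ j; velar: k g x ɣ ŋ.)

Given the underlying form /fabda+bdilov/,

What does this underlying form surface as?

[fabba+bbilov]

/d/ after /b/ (labial) → [b]
/d/ after /b/ (labial) → [b]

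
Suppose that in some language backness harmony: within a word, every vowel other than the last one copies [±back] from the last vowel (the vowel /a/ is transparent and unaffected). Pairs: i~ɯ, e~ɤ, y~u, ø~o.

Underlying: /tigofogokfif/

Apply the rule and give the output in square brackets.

/o/ harmonizes with /i/ ([-back]) → [ø]
/o/ harmonizes with /i/ ([-back]) → [ø]
/o/ harmonizes with /i/ ([-back]) → [ø]

[tigøføgøkfif]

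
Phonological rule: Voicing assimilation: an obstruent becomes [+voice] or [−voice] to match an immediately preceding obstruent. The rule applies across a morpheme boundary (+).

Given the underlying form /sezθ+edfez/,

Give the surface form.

/θ/ after /z/ (voiced) → [ð]
/f/ after /d/ (voiced) → [v]

[sezð+edvez]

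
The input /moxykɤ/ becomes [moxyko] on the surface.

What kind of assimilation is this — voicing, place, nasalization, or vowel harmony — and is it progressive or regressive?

/ɤ/→[o].
Vowels agree with the first vowel, so the harmony is progressive.

vowel harmony, progressive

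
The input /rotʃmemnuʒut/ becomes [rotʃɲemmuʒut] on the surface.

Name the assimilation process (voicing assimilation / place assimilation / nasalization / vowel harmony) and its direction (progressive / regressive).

place assimilation, progressive

/m/→[ɲ] /n/→[m].
Each target copies a feature from the preceding segment, so the direction is progressive.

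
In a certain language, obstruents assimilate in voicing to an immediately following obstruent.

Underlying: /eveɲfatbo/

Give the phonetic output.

[eveɲfadbo]

/t/ before /b/ (voiced) → [d]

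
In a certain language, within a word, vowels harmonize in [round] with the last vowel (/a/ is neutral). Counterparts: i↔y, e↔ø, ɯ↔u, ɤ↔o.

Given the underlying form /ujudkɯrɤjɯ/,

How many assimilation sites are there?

/u/ harmonizes with /ɯ/ ([-round]) → [ɯ]
/u/ harmonizes with /ɯ/ ([-round]) → [ɯ]
2 segments change.

2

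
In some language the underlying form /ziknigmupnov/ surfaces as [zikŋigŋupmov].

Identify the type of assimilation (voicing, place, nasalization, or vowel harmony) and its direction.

/n/→[ŋ] /m/→[ŋ] /n/→[m].
Each target copies a feature from the preceding segment, so the direction is progressive.

place assimilation, progressive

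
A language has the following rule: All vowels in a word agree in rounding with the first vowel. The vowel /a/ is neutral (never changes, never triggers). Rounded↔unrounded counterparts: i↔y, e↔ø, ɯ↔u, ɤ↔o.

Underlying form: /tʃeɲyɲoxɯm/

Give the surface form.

[tʃeɲiɲɤxɯm]

/y/ harmonizes with /e/ ([-round]) → [i]
/o/ harmonizes with /e/ ([-round]) → [ɤ]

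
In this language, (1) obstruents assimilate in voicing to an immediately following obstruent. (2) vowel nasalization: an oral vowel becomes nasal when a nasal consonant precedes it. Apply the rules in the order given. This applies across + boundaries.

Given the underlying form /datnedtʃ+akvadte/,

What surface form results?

[datnẽttʃ+agvatte]

Rule 1: /d/ before /tʃ/ (voiceless) → [t]
Rule 1: /k/ before /v/ (voiced) → [g]
Rule 1: /d/ before /t/ (voiceless) → [t]
After rule 1: datnettʃ+agvatte
Rule 2: /e/ after nasal /n/ → [ẽ]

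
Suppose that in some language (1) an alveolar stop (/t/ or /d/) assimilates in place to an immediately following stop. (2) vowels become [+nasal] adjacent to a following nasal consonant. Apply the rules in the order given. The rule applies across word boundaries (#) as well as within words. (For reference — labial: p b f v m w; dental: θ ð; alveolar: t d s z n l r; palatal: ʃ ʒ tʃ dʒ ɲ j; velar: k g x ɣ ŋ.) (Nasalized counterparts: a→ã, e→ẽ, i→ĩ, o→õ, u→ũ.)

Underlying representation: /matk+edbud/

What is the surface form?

[makk+ebbud]

Rule 1: /t/ before /k/ (velar) → [k]
Rule 1: /d/ before /b/ (labial) → [b]
After rule 1: makk+ebbud
Rule 2: no segment meets the rule's conditions; no change.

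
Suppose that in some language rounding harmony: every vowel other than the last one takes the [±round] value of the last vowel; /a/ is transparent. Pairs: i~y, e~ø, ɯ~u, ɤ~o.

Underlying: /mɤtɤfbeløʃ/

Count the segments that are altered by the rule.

3

/ɤ/ harmonizes with /ø/ ([+round]) → [o]
/ɤ/ harmonizes with /ø/ ([+round]) → [o]
/e/ harmonizes with /ø/ ([+round]) → [ø]
3 segments change.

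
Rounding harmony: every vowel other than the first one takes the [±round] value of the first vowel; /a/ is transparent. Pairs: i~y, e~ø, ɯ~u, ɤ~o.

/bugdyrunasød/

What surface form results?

no segment meets the rule's conditions; no change.

[bugdyrunasød]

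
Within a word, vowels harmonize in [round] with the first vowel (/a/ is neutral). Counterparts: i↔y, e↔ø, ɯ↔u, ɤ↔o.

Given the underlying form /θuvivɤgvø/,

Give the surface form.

/i/ harmonizes with /u/ ([+round]) → [y]
/ɤ/ harmonizes with /u/ ([+round]) → [o]

[θuvyvogvø]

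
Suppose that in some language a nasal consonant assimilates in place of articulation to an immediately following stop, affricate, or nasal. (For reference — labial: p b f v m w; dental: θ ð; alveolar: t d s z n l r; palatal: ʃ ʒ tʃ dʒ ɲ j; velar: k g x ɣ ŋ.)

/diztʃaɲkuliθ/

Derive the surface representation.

[diztʃaŋkuliθ]

/ɲ/ before /k/ (velar) → [ŋ]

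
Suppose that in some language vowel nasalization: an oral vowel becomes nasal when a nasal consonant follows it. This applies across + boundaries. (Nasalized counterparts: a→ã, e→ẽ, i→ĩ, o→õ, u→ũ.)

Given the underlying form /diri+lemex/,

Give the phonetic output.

/e/ before nasal /m/ → [ẽ]

[diri+lẽmex]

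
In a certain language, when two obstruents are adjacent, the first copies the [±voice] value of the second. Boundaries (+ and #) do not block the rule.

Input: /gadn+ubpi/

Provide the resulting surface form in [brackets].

/b/ before /p/ (voiceless) → [p]

[gadn+uppi]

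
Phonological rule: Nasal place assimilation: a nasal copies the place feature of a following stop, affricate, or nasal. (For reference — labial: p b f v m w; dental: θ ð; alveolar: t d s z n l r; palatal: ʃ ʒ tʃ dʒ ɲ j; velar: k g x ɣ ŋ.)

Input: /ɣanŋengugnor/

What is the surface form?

/n/ before /ŋ/ (velar) → [ŋ]
/n/ before /g/ (velar) → [ŋ]

[ɣaŋŋeŋgugnor]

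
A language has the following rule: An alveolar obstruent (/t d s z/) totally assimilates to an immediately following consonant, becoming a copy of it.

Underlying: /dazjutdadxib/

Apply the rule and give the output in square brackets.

/z/ before /j/ → [j] (total assimilation)
/t/ before /d/ → [d] (total assimilation)
/d/ before /x/ → [x] (total assimilation)

[dajjuddaxxib]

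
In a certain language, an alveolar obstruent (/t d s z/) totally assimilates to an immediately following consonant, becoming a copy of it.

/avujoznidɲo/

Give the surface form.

[avujonniɲɲo]

/z/ before /n/ → [n] (total assimilation)
/d/ before /ɲ/ → [ɲ] (total assimilation)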